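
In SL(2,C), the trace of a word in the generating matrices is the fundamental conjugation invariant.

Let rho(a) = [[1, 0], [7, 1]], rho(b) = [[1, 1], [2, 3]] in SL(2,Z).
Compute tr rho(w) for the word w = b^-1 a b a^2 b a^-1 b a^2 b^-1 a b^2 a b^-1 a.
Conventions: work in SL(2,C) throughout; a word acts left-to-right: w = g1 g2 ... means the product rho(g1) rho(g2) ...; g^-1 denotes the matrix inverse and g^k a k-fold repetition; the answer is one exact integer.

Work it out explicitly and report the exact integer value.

2669142

rho(b^-1) = [[3, -1], [-2, 1]]
... * rho(a) = [[1, 0], [7, 1]]  ->  [[-4, -1], [5, 1]]
... * rho(b) = [[1, 1], [2, 3]]  ->  [[-6, -7], [7, 8]]
... * rho(a) = [[1, 0], [7, 1]]  ->  [[-55, -7], [63, 8]]
... * rho(a) = [[1, 0], [7, 1]]  ->  [[-104, -7], [119, 8]]
... * rho(b) = [[1, 1], [2, 3]]  ->  [[-118, -125], [135, 143]]
... * rho(a^-1) = [[1, 0], [-7, 1]]  ->  [[757, -125], [-866, 143]]
... * rho(b) = [[1, 1], [2, 3]]  ->  [[507, 382], [-580, -437]]
... * rho(a) = [[1, 0], [7, 1]]  ->  [[3181, 382], [-3639, -437]]
... * rho(a) = [[1, 0], [7, 1]]  ->  [[5855, 382], [-6698, -437]]
... * rho(b^-1) = [[3, -1], [-2, 1]]  ->  [[16801, -5473], [-19220, 6261]]
... * rho(a) = [[1, 0], [7, 1]]  ->  [[-21510, -5473], [24607, 6261]]
... * rho(b) = [[1, 1], [2, 3]]  ->  [[-32456, -37929], [37129, 43390]]
... * rho(b) = [[1, 1], [2, 3]]  ->  [[-108314, -146243], [123909, 167299]]
... * rho(a) = [[1, 0], [7, 1]]  ->  [[-1132015, -146243], [1295002, 167299]]
... * rho(b^-1) = [[3, -1], [-2, 1]]  ->  [[-3103559, 985772], [3550408, -1127703]]
... * rho(a) = [[1, 0], [7, 1]]  ->  [[3796845, 985772], [-4343513, -1127703]]
tr = 3796845 + -1127703 = 2669142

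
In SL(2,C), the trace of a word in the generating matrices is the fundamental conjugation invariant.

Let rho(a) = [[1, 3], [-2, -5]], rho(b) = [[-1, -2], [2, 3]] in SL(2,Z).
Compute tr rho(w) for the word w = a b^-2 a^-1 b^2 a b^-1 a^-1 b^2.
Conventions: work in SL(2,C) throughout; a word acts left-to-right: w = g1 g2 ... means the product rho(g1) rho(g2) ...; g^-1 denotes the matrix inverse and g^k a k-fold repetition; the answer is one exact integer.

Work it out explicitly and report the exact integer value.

rho(a) = [[1, 3], [-2, -5]]
... * rho(b^-1) = [[3, 2], [-2, -1]]  ->  [[-3, -1], [4, 1]]
... * rho(b^-1) = [[3, 2], [-2, -1]]  ->  [[-7, -5], [10, 7]]
... * rho(a^-1) = [[-5, -3], [2, 1]]  ->  [[25, 16], [-36, -23]]
... * rho(b) = [[-1, -2], [2, 3]]  ->  [[7, -2], [-10, 3]]
... * rho(b) = [[-1, -2], [2, 3]]  ->  [[-11, -20], [16, 29]]
... * rho(a) = [[1, 3], [-2, -5]]  ->  [[29, 67], [-42, -97]]
... * rho(b^-1) = [[3, 2], [-2, -1]]  ->  [[-47, -9], [68, 13]]
... * rho(a^-1) = [[-5, -3], [2, 1]]  ->  [[217, 132], [-314, -191]]
... * rho(b) = [[-1, -2], [2, 3]]  ->  [[47, -38], [-68, 55]]
... * rho(b) = [[-1, -2], [2, 3]]  ->  [[-123, -208], [178, 301]]
tr = -123 + 301 = 178

178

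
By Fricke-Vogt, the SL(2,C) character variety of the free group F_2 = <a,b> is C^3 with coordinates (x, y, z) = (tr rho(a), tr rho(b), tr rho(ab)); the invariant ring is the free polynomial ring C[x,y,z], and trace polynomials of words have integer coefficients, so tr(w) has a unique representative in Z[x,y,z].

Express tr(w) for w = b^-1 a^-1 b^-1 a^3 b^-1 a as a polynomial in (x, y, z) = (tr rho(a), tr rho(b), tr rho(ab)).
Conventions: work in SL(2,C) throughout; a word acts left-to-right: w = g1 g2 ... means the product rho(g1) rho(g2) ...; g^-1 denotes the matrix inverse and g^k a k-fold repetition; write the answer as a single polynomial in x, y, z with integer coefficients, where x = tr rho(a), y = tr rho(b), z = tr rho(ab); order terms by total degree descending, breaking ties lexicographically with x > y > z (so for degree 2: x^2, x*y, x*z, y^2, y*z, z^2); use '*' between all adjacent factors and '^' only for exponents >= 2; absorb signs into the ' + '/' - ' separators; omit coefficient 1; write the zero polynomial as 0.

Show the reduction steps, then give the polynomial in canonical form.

and trace(a^2) = trace(a) * trace(a) - trace(1) = x^2 - 2
next, trace(a^3) = trace(a) * trace(a^2) - trace(a) = x^3 - 3*x
trace(b a^2) = trace(a) * trace(b a) - trace(b) = x*z - y
next, trace(a^3 b) = trace(a) * trace(b a^2) - trace(b a) = x^2*z - x*y - z
trace(a^2 b^-1 a) = trace(a^3) * trace(b) - trace(a^3 b) = x^3*y - x^2*z - 2*x*y + z
trace(b a b a) = trace(a b) * trace(a b) - trace(1) = z^2 - 2
and trace(b a b) = trace(b) * trace(a b) - trace(a) = y*z - x
trace(a b a^2 b) = trace(a) * trace(b a b a) - trace(b a b) = x*z^2 - y*z - x
next, trace(a^2 b^-1 a b) = trace(a b a^2) * trace(b) - trace(a b a^2 b) = x^2*y*z - x*y^2 - x*z^2 + x
trace(a^2 b^-1 a b^-1) = trace(a^2 b^-1 a) * trace(b) - trace(a^2 b^-1 a b) = x^3*y^2 - 2*x^2*y*z - x*y^2 + x*z^2 + y*z - x
trace(b^2 a^2) = trace(b) * trace(a^2 b) - trace(a^2) = x*y*z - x^2 - y^2 + 2
trace(a^2 b^2 a) = trace(a) * trace(b^2 a^2) - trace(b^2 a) = x^2*y*z - x^3 - x*y^2 - y*z + 3*x
and trace(b a^4 b) = trace(a) * trace(a^2 b^2 a) - trace(a^2 b^2) = x^3*y*z - x^4 - x^2*y^2 - 2*x*y*z + 4*x^2 + y^2 - 2
and trace(a b a b a^2) = trace(a) * trace(b a b a^2) - trace(b a b a) = x^2*z^2 - x*y*z - x^2 - z^2 + 2
and trace(b a^4 b a) = trace(a) * trace(a b a b a^2) - trace(a b a b a) = x^3*z^2 - x^2*y*z - x^3 - 2*x*z^2 + y*z + 3*x
trace(a b a^-1 b a^3) = trace(b a^4 b) * trace(a) - trace(b a^4 b a) = x^4*y*z - x^5 - x^3*y^2 - x^3*z^2 - x^2*y*z + 5*x^3 + x*y^2 + 2*x*z^2 - y*z - 5*x
trace(a^3 b a) = trace(a) * trace(a b a^2) - trace(a b a) = x^3*z - x^2*y - 2*x*z + y
and trace(b a^3 b a b) = trace(b) * trace(a^3 b a b) - trace(a^3 b a) = x^2*y*z^2 - x^3*z - x*y^2*z - y*z^2 + 2*x*z + y
trace(b a b a b a) = trace(a b) * trace(a b a b) - trace(a^-1 b^-1) = z^3 - 3*z
trace(b a b a b) = trace(b) * trace(a b a b) - trace(a b a) = y*z^2 - x*z - y
trace(b a b a b a^2) = trace(a) * trace(b a b a b a) - trace(b a b a b) = x*z^3 - y*z^2 - 2*x*z + y
trace(b a^3 b a b a) = trace(a) * trace(b a b a b a^2) - trace(b a b a b a) = x^2*z^3 - x*y*z^2 - 2*x^2*z - z^3 + x*y + 3*z
next, trace(a b a^-1 b a^3 b) = trace(b a^3 b a b) * trace(a) - trace(b a^3 b a b a) = x^3*y*z^2 - x^4*z - x^2*y^2*z - x^2*z^3 + 4*x^2*z + z^3 - 3*z
trace(a^-1 b a^3 b^-1 a b) = trace(a b a^-1 b a^3) * trace(b) - trace(a b a^-1 b a^3 b) = x^4*y^2*z - x^5*y - x^3*y^3 - 2*x^3*y*z^2 + x^4*z + x^2*z^3 + 5*x^3*y + x*y^3 + 2*x*y*z^2 - 4*x^2*z - y^2*z - z^3 - 5*x*y + 3*z
and trace(a^3 b^-1 a b^-1 a^-1 b) = trace(a^-1 b a^3 b^-1 a) * trace(b) - trace(a^-1 b a^3 b^-1 a b) = -x^4*y^2*z + x^5*y + x^3*y^3 + 2*x^3*y*z^2 - x^4*z - x^2*z^3 - 4*x^3*y - x*y^3 - 2*x*y*z^2 + 4*x^2*z + y^2*z + z^3 + 2*x*y - 3*z
and trace(b^-1 a^-1 b^-1 a^3 b^-1 a) = trace(a^3 b^-1 a b^-1 a^-1) * trace(b) - trace(a^3 b^-1 a b^-1 a^-1 b) = x^4*y^2*z - x^5*y - 2*x^3*y*z^2 + x^4*z - 2*x^2*y^2*z + x^2*z^3 + 4*x^3*y + 3*x*y*z^2 - 4*x^2*z - z^3 - 3*x*y + 3*z

x^4*y^2*z - x^5*y - 2*x^3*y*z^2 + x^4*z - 2*x^2*y^2*z + x^2*z^3 + 4*x^3*y + 3*x*y*z^2 - 4*x^2*z - z^3 - 3*x*y + 3*z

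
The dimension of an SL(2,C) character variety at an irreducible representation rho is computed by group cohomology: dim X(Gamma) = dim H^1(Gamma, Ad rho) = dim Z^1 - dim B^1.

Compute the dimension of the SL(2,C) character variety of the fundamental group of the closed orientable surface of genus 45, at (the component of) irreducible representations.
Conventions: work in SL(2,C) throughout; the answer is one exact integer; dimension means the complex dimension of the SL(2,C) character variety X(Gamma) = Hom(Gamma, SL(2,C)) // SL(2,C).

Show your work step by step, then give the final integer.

pi_1 of the closed genus-45 surface has 90 generators bound by the single product-of-commutators relator.
A cocycle assigns one sl_2 vector per generator subject to the relator condition d_2(z) = 0: dim of the unconstrained space is 3*2g = 270.
H^2 = coker(d_2) is dual to H^0 = 0 at irreducible rho (Poincare duality), so d_2 is onto: dim Z^1 = 267.
dim B^1 = 3 (coboundaries, injective at irreducible rho).
dim X = dim H^1 = 267 - 3 = 264.

264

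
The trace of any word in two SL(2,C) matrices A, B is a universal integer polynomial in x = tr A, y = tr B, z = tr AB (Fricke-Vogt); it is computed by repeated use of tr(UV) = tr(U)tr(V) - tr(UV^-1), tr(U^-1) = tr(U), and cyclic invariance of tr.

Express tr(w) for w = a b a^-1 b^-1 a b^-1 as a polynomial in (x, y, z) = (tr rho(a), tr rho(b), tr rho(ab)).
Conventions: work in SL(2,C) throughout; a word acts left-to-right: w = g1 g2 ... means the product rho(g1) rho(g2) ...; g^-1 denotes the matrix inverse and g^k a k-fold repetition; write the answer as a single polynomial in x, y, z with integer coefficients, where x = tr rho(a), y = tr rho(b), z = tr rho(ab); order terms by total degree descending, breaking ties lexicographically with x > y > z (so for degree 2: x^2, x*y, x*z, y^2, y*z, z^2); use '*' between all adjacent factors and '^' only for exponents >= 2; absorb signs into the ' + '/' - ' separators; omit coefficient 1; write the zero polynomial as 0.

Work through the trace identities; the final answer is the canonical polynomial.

tr(a^2) = tr(a)*tr(a) - tr(1) = x^2 - 2
reduce: tr(a^2 b) = tr(a)*tr(b a) - tr(b) = x*z - y
so tr(a b^-1 a) = tr(a^2)*tr(b) - tr(a^2 b) = x^2*y - x*z - y
so tr(a^2 b a) = tr(a)*tr(b a^2) - tr(b a) = x^2*z - x*y - z
tr(b a b a) = tr(b a)*tr(b a) - tr(1) = z^2 - 2
so tr(b a b) = tr(b)*tr(a b) - tr(a) = y*z - x
so tr(a^2 b a b) = tr(a)*tr(b a b a) - tr(b a b) = x*z^2 - y*z - x
so tr(a b a b^-1 a) = tr(a^2 b a)*tr(b) - tr(a^2 b a b) = x^2*y*z - x*y^2 - x*z^2 + x
reduce: tr(a b a b a b) = tr(a b)*tr(a b a b) - tr(a^-1 b^-1) = z^3 - 3*z
reduce: tr(a b a b^-1 a b) = tr(a b a b a)*tr(b) - tr(a b a b a b) = x*y*z^2 - y^2*z - z^3 - x*y + 3*z
reduce: tr(b^-1 a b^-1 a b a) = tr(a b a b^-1 a)*tr(b) - tr(a b a b^-1 a b) = x^2*y^2*z - x*y^3 - 2*x*y*z^2 + y^2*z + z^3 + 2*x*y - 3*z
tr(a b a^-1 b^-1 a b^-1) = tr(b^-1 a b^-1 a b)*tr(a) - tr(b^-1 a b^-1 a b a) = -x^2*y^2*z + x^3*y + x*y^3 + 2*x*y*z^2 - x^2*z - y^2*z - z^3 - 3*x*y + 3*z

-x^2*y^2*z + x^3*y + x*y^3 + 2*x*y*z^2 - x^2*z - y^2*z - z^3 - 3*x*y + 3*z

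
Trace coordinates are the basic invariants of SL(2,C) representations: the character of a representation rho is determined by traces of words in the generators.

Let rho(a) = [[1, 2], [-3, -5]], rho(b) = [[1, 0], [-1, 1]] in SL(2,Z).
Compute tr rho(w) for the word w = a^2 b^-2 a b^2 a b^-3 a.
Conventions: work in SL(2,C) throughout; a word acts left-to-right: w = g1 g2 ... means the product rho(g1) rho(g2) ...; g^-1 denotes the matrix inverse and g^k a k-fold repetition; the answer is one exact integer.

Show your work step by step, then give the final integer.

-110

rho(a) = [[1, 2], [-3, -5]]
... * rho(a) = [[1, 2], [-3, -5]]  ->  [[-5, -8], [12, 19]]
... * rho(b^-1) = [[1, 0], [1, 1]]  ->  [[-13, -8], [31, 19]]
... * rho(b^-1) = [[1, 0], [1, 1]]  ->  [[-21, -8], [50, 19]]
... * rho(a) = [[1, 2], [-3, -5]]  ->  [[3, -2], [-7, 5]]
... * rho(b) = [[1, 0], [-1, 1]]  ->  [[5, -2], [-12, 5]]
... * rho(b) = [[1, 0], [-1, 1]]  ->  [[7, -2], [-17, 5]]
... * rho(a) = [[1, 2], [-3, -5]]  ->  [[13, 24], [-32, -59]]
... * rho(b^-1) = [[1, 0], [1, 1]]  ->  [[37, 24], [-91, -59]]
... * rho(b^-1) = [[1, 0], [1, 1]]  ->  [[61, 24], [-150, -59]]
... * rho(b^-1) = [[1, 0], [1, 1]]  ->  [[85, 24], [-209, -59]]
... * rho(a) = [[1, 2], [-3, -5]]  ->  [[13, 50], [-32, -123]]
tr = 13 + -123 = -110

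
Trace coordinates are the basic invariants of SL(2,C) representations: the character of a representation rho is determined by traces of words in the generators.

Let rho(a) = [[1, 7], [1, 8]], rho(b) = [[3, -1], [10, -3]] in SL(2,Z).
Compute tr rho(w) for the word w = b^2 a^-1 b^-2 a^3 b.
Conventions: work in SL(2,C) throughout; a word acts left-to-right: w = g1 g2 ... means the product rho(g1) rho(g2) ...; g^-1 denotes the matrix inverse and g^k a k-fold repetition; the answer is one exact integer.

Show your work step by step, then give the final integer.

432

rho(b) = [[3, -1], [10, -3]]
... * rho(b) = [[3, -1], [10, -3]]  ->  [[-1, 0], [0, -1]]
... * rho(a^-1) = [[8, -7], [-1, 1]]  ->  [[-8, 7], [1, -1]]
... * rho(b^-1) = [[-3, 1], [-10, 3]]  ->  [[-46, 13], [7, -2]]
... * rho(b^-1) = [[-3, 1], [-10, 3]]  ->  [[8, -7], [-1, 1]]
... * rho(a) = [[1, 7], [1, 8]]  ->  [[1, 0], [0, 1]]
... * rho(a) = [[1, 7], [1, 8]]  ->  [[1, 7], [1, 8]]
... * rho(a) = [[1, 7], [1, 8]]  ->  [[8, 63], [9, 71]]
... * rho(b) = [[3, -1], [10, -3]]  ->  [[654, -197], [737, -222]]
tr = 654 + -222 = 432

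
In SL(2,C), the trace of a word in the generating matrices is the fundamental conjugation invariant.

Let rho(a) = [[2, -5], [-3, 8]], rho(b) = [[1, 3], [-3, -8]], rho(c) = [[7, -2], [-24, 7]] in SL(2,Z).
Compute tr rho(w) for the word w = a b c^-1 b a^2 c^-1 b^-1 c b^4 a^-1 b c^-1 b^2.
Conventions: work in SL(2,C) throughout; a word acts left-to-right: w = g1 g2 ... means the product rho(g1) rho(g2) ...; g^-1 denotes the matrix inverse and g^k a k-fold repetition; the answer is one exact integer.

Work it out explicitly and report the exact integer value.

70659848702933

rho(a) = [[2, -5], [-3, 8]]
... * rho(b) = [[1, 3], [-3, -8]]  ->  [[17, 46], [-27, -73]]
... * rho(c^-1) = [[7, 2], [24, 7]]  ->  [[1223, 356], [-1941, -565]]
... * rho(b) = [[1, 3], [-3, -8]]  ->  [[155, 821], [-246, -1303]]
... * rho(a) = [[2, -5], [-3, 8]]  ->  [[-2153, 5793], [3417, -9194]]
... * rho(a) = [[2, -5], [-3, 8]]  ->  [[-21685, 57109], [34416, -90637]]
... * rho(c^-1) = [[7, 2], [24, 7]]  ->  [[1218821, 356393], [-1934376, -565627]]
... * rho(b^-1) = [[-8, -3], [3, 1]]  ->  [[-8681389, -3300070], [13778127, 5237501]]
... * rho(c) = [[7, -2], [-24, 7]]  ->  [[18431957, -5737712], [-29253135, 9106253]]
... * rho(b) = [[1, 3], [-3, -8]]  ->  [[35645093, 101197567], [-56571894, -160609429]]
... * rho(b) = [[1, 3], [-3, -8]]  ->  [[-267947608, -702645257], [425256393, 1115159750]]
... * rho(b) = [[1, 3], [-3, -8]]  ->  [[1839988163, 4817319232], [-2920222857, -7645508821]]
... * rho(b) = [[1, 3], [-3, -8]]  ->  [[-12611969533, -33018589367], [20016303606, 52403401997]]
... * rho(a^-1) = [[8, 5], [3, 2]]  ->  [[-199951524365, -129097026399], [317340634839, 204888322024]]
... * rho(b) = [[1, 3], [-3, -8]]  ->  [[187339554832, 432921638097], [-297324331233, -687084671675]]
... * rho(c^-1) = [[7, 2], [24, 7]]  ->  [[11701496198152, 3405130576343], [-18571302438831, -5404241364191]]
... * rho(b) = [[1, 3], [-3, -8]]  ->  [[1486104469123, 7863443983712], [-2358578346258, -12479976402965]]
... * rho(b) = [[1, 3], [-3, -8]]  ->  [[-22104227482013, -58449238462327], [35081350862637, 92764076184946]]
tr = -22104227482013 + 92764076184946 = 70659848702933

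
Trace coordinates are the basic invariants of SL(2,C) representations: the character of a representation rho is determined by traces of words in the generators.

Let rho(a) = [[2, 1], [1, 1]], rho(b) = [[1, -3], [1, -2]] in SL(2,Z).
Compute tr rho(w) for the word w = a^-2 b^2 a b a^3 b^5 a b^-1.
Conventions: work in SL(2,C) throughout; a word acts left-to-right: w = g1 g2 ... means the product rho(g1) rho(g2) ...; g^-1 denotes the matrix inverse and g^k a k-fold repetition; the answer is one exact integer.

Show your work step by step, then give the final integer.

rho(a^-1) = [[1, -1], [-1, 2]]
... * rho(a^-1) = [[1, -1], [-1, 2]]  ->  [[2, -3], [-3, 5]]
... * rho(b) = [[1, -3], [1, -2]]  ->  [[-1, 0], [2, -1]]
... * rho(b) = [[1, -3], [1, -2]]  ->  [[-1, 3], [1, -4]]
... * rho(a) = [[2, 1], [1, 1]]  ->  [[1, 2], [-2, -3]]
... * rho(b) = [[1, -3], [1, -2]]  ->  [[3, -7], [-5, 12]]
... * rho(a) = [[2, 1], [1, 1]]  ->  [[-1, -4], [2, 7]]
... * rho(a) = [[2, 1], [1, 1]]  ->  [[-6, -5], [11, 9]]
... * rho(a) = [[2, 1], [1, 1]]  ->  [[-17, -11], [31, 20]]
... * rho(b) = [[1, -3], [1, -2]]  ->  [[-28, 73], [51, -133]]
... * rho(b) = [[1, -3], [1, -2]]  ->  [[45, -62], [-82, 113]]
... * rho(b) = [[1, -3], [1, -2]]  ->  [[-17, -11], [31, 20]]
... * rho(b) = [[1, -3], [1, -2]]  ->  [[-28, 73], [51, -133]]
... * rho(b) = [[1, -3], [1, -2]]  ->  [[45, -62], [-82, 113]]
... * rho(a) = [[2, 1], [1, 1]]  ->  [[28, -17], [-51, 31]]
... * rho(b^-1) = [[-2, 3], [-1, 1]]  ->  [[-39, 67], [71, -122]]
tr = -39 + -122 = -161

-161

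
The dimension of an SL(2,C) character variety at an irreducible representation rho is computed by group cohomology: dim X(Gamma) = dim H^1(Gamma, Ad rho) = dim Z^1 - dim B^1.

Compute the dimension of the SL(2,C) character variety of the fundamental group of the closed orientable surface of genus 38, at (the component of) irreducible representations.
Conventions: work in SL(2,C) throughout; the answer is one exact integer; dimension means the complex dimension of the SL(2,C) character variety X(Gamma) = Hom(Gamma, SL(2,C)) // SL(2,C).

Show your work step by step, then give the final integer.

222

The genus-38 surface group: 2g = 76 generators, one relator prod [a_i, b_i].
Before the relator condition, cocycle space has dim 3*76 = 228.
H^2 = coker(d_2) is dual to H^0 = 0 at irreducible rho (Poincare duality), so d_2 is onto: dim Z^1 = 225.
dim B^1 = 3 (coboundaries, injective at irreducible rho).
Hence dim X = 225 - 3 = 222.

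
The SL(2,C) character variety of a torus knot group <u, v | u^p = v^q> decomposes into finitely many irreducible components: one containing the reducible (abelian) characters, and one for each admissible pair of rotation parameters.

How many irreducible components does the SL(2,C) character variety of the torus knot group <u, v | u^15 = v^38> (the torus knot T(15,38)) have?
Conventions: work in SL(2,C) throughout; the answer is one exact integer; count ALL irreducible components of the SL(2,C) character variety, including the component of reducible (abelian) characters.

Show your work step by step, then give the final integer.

In the torus knot group T(15,38), u^15 = v^38 is central, so an irreducible representation sends it to +I or -I (Schur).
So on each irreducible component the traces are pinned: tr(u) = 2*cos(pi*alpha/15) with 1 <= alpha <= 14, tr(v) = 2*cos(pi*beta/38) with 1 <= beta <= 37.
The two central values (-1)^alpha I and (-1)^beta I must be the same matrix, so alpha and beta share a parity.
count pairs: odd alpha (7 choices) x odd beta (19), plus even alpha (7) x even beta (18): 7*19 + 7*18 = 259.
components with irreducible characters: 259; plus the single component of reducible (abelian) characters: total 260.

260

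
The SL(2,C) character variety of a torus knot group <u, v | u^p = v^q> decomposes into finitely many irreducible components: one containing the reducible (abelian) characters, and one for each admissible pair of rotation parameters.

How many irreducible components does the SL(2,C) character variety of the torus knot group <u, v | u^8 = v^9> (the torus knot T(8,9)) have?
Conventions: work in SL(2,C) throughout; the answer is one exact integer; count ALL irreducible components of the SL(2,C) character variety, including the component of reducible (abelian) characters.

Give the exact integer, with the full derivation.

29

In the torus knot group T(8,9), u^8 = v^9 is central, so an irreducible representation sends it to +I or -I (Schur).
This locks tr(u) to 2*cos(pi*alpha/8), alpha in 1..7, and tr(v) to 2*cos(pi*beta/9), beta in 1..8, on each component of irreducible characters.
Consistency of u^8 = (-1)^alpha I with v^9 = (-1)^beta I forces alpha = beta (mod 2).
count pairs: odd alpha (4 choices) x odd beta (4), plus even alpha (3) x even beta (4): 4*4 + 3*4 = 28.
That is 28 components of irreducible characters, and with the reducible (abelian) component the total is 29.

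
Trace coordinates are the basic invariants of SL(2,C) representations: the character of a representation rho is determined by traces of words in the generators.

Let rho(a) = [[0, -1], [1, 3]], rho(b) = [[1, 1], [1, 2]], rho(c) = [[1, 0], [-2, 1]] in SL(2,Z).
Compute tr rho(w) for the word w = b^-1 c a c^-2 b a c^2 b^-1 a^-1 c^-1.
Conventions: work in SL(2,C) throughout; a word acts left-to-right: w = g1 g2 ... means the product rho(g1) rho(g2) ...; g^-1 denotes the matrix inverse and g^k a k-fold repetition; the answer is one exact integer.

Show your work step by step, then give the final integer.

3531

rho(b^-1) = [[2, -1], [-1, 1]]
... * rho(c) = [[1, 0], [-2, 1]]  ->  [[4, -1], [-3, 1]]
... * rho(a) = [[0, -1], [1, 3]]  ->  [[-1, -7], [1, 6]]
... * rho(c^-1) = [[1, 0], [2, 1]]  ->  [[-15, -7], [13, 6]]
... * rho(c^-1) = [[1, 0], [2, 1]]  ->  [[-29, -7], [25, 6]]
... * rho(b) = [[1, 1], [1, 2]]  ->  [[-36, -43], [31, 37]]
... * rho(a) = [[0, -1], [1, 3]]  ->  [[-43, -93], [37, 80]]
... * rho(c) = [[1, 0], [-2, 1]]  ->  [[143, -93], [-123, 80]]
... * rho(c) = [[1, 0], [-2, 1]]  ->  [[329, -93], [-283, 80]]
... * rho(b^-1) = [[2, -1], [-1, 1]]  ->  [[751, -422], [-646, 363]]
... * rho(a^-1) = [[3, 1], [-1, 0]]  ->  [[2675, 751], [-2301, -646]]
... * rho(c^-1) = [[1, 0], [2, 1]]  ->  [[4177, 751], [-3593, -646]]
tr = 4177 + -646 = 3531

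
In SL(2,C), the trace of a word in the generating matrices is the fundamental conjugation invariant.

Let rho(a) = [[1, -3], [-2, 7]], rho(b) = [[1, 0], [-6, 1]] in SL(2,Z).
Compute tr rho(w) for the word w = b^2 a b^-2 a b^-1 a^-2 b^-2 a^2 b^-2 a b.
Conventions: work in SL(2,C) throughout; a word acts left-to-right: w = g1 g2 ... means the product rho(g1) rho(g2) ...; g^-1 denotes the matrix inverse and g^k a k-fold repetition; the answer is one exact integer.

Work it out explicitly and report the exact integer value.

rho(b) = [[1, 0], [-6, 1]]
... * rho(b) = [[1, 0], [-6, 1]]  ->  [[1, 0], [-12, 1]]
... * rho(a) = [[1, -3], [-2, 7]]  ->  [[1, -3], [-14, 43]]
... * rho(b^-1) = [[1, 0], [6, 1]]  ->  [[-17, -3], [244, 43]]
... * rho(b^-1) = [[1, 0], [6, 1]]  ->  [[-35, -3], [502, 43]]
... * rho(a) = [[1, -3], [-2, 7]]  ->  [[-29, 84], [416, -1205]]
... * rho(b^-1) = [[1, 0], [6, 1]]  ->  [[475, 84], [-6814, -1205]]
... * rho(a^-1) = [[7, 3], [2, 1]]  ->  [[3493, 1509], [-50108, -21647]]
... * rho(a^-1) = [[7, 3], [2, 1]]  ->  [[27469, 11988], [-394050, -171971]]
... * rho(b^-1) = [[1, 0], [6, 1]]  ->  [[99397, 11988], [-1425876, -171971]]
... * rho(b^-1) = [[1, 0], [6, 1]]  ->  [[171325, 11988], [-2457702, -171971]]
... * rho(a) = [[1, -3], [-2, 7]]  ->  [[147349, -430059], [-2113760, 6169309]]
... * rho(a) = [[1, -3], [-2, 7]]  ->  [[1007467, -3452460], [-14452378, 49526443]]
... * rho(b^-1) = [[1, 0], [6, 1]]  ->  [[-19707293, -3452460], [282706280, 49526443]]
... * rho(b^-1) = [[1, 0], [6, 1]]  ->  [[-40422053, -3452460], [579864938, 49526443]]
... * rho(a) = [[1, -3], [-2, 7]]  ->  [[-33517133, 97098939], [480812052, -1392909713]]
... * rho(b) = [[1, 0], [-6, 1]]  ->  [[-616110767, 97098939], [8838270330, -1392909713]]
tr = -616110767 + -1392909713 = -2009020480

-2009020480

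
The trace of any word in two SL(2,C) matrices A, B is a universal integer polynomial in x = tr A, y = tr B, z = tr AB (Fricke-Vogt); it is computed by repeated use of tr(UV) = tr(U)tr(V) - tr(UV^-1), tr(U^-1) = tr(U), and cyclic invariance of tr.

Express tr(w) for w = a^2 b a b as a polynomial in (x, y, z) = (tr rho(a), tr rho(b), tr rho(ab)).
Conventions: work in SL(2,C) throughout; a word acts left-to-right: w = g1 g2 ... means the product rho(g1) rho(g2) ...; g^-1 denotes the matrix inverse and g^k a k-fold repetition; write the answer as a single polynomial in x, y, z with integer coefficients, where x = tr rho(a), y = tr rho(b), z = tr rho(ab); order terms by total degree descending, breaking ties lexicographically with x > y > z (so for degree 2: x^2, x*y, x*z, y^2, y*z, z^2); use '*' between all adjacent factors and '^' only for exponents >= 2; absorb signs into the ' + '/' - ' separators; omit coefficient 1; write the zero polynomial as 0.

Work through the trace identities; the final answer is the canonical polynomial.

tr(b a b a) = tr(a b) * tr(a b) - tr(1) = z^2 - 2
tr(b a b) = tr(b) * tr(a b) - tr(a) = y*z - x
tr(a^2 b a b) = tr(a) * tr(b a b a) - tr(b a b) = x*z^2 - y*z - x

x*z^2 - y*z - x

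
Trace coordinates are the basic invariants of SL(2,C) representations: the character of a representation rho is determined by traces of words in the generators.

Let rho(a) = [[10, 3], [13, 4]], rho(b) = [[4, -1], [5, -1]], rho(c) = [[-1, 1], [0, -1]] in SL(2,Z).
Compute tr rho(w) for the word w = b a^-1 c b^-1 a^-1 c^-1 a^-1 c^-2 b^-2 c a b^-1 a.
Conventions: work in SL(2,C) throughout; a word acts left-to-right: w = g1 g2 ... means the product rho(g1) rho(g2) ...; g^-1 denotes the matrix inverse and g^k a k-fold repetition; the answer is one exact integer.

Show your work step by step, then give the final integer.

rho(b) = [[4, -1], [5, -1]]
... * rho(a^-1) = [[4, -3], [-13, 10]]  ->  [[29, -22], [33, -25]]
... * rho(c) = [[-1, 1], [0, -1]]  ->  [[-29, 51], [-33, 58]]
... * rho(b^-1) = [[-1, 1], [-5, 4]]  ->  [[-226, 175], [-257, 199]]
... * rho(a^-1) = [[4, -3], [-13, 10]]  ->  [[-3179, 2428], [-3615, 2761]]
... * rho(c^-1) = [[-1, -1], [0, -1]]  ->  [[3179, 751], [3615, 854]]
... * rho(a^-1) = [[4, -3], [-13, 10]]  ->  [[2953, -2027], [3358, -2305]]
... * rho(c^-1) = [[-1, -1], [0, -1]]  ->  [[-2953, -926], [-3358, -1053]]
... * rho(c^-1) = [[-1, -1], [0, -1]]  ->  [[2953, 3879], [3358, 4411]]
... * rho(b^-1) = [[-1, 1], [-5, 4]]  ->  [[-22348, 18469], [-25413, 21002]]
... * rho(b^-1) = [[-1, 1], [-5, 4]]  ->  [[-69997, 51528], [-79597, 58595]]
... * rho(c) = [[-1, 1], [0, -1]]  ->  [[69997, -121525], [79597, -138192]]
... * rho(a) = [[10, 3], [13, 4]]  ->  [[-879855, -276109], [-1000526, -313977]]
... * rho(b^-1) = [[-1, 1], [-5, 4]]  ->  [[2260400, -1984291], [2570411, -2256434]]
... * rho(a) = [[10, 3], [13, 4]]  ->  [[-3191783, -1155964], [-3629532, -1314503]]
tr = -3191783 + -1314503 = -4506286

-4506286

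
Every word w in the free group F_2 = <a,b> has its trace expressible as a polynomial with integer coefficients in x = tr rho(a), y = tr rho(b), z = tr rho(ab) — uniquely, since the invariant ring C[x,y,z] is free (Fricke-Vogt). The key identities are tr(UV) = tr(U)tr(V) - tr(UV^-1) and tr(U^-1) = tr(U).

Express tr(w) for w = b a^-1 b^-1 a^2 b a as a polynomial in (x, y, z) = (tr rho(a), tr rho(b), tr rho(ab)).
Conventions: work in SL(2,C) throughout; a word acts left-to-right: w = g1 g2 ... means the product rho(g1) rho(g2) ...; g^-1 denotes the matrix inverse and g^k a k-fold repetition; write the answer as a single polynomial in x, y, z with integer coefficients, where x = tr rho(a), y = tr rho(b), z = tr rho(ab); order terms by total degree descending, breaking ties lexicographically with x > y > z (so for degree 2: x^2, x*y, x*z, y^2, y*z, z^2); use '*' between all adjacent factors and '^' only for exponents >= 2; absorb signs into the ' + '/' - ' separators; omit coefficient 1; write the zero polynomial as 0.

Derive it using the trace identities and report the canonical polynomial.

so tr(a b a b) = tr(b a)*tr(b a) - tr(1)   [split at a repeated b] = z^2 - 2
reduce: tr(b a b) = tr(b)*tr(a b) - tr(a)   [square of b] = y*z - x
so tr(a^2 b a b) = tr(a)*tr(b a b a) - tr(b a b)   [square of a] = x*z^2 - y*z - x
so tr(a b a) = tr(a)*tr(b a) - tr(b)   [square of a] = x*z - y
reduce: tr(a^2 b a) = tr(a)*tr(a b a) - tr(a b)   [square of a] = x^2*z - x*y - z
tr(b a^2 b a b) = tr(b)*tr(a^2 b a b) - tr(a^2 b a)   [square of b] = x*y*z^2 - x^2*z - y^2*z + z
reduce: tr(b a b a b a) = tr(b a)*tr(b a b a) - tr(b^-1 a^-1)   [split at a repeated b] = z^3 - 3*z
tr(b a b a b) = tr(b)*tr(a b a b) - tr(a b a)   [square of b] = y*z^2 - x*z - y
reduce: tr(b a^2 b a b a) = tr(a)*tr(b a b a b a) - tr(b a b a b)   [square of a] = x*z^3 - y*z^2 - 2*x*z + y
so tr(a^2 b a b a^-1 b) = tr(b a^2 b a b)*tr(a) - tr(b a^2 b a b a)   [inverse elimination on a] = x^2*y*z^2 - x^3*z - x*y^2*z - x*z^3 + y*z^2 + 3*x*z - y
tr(b a^-1 b^-1 a^2 b a) = tr(a^2 b a b a^-1)*tr(b) - tr(a^2 b a b a^-1 b)   [inverse elimination on b] = -x^2*y*z^2 + x^3*z + x*y^2*z + x*z^3 - 3*x*z - y

-x^2*y*z^2 + x^3*z + x*y^2*z + x*z^3 - 3*x*z - y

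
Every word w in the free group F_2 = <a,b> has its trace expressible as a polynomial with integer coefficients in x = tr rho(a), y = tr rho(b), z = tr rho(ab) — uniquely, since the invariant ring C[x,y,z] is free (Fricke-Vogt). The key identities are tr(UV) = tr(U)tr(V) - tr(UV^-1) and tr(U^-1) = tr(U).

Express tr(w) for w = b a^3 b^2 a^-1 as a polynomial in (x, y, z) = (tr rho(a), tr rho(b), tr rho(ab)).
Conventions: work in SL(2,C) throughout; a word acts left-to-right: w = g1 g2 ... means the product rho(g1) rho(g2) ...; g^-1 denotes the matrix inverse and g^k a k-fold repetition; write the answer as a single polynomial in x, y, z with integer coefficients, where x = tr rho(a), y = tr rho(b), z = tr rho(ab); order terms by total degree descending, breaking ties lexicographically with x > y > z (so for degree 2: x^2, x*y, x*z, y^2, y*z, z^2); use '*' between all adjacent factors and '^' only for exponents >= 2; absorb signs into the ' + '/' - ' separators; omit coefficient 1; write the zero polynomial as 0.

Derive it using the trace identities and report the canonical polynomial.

x^3*y^2*z - x^4*y - x^2*y^3 - x^2*y*z^2 + 4*x^2*y + y*z^2 - x*z - y

trace(a^2 b) = trace(a) trace(b a) - trace(b) = x*z - y
trace(a^2) = trace(a) trace(a) - trace(1) = x^2 - 2
trace(a^2 b^2) = trace(b) trace(a^2 b) - trace(a^2) = x*y*z - x^2 - y^2 + 2
trace(a b^3 a) = trace(b) trace(a^2 b^2) - trace(a^2 b) = x*y^2*z - x^2*y - y^3 - x*z + 3*y
trace(a b^2) = trace(b) trace(a b) - trace(a) = y*z - x
trace(a b^3) = trace(b) trace(a b^2) - trace(a b) = y^2*z - x*y - z
trace(b a^3 b^2) = trace(a) trace(a b^3 a) - trace(a b^3) = x^2*y^2*z - x^3*y - x*y^3 - x^2*z - y^2*z + 4*x*y + z
trace(b a b a) = trace(a b) trace(a b) - trace(1)   [split at repeated a] = z^2 - 2
trace(a b a^2 b) = trace(a) trace(b a b a) - trace(b a b) = x*z^2 - y*z - x
trace(a b a^2) = trace(a) trace(b a^2) - trace(b a) = x^2*z - x*y - z
trace(a b^2 a b a) = trace(b) trace(a b a^2 b) - trace(a b a^2) = x*y*z^2 - x^2*z - y^2*z + z
trace(a b^2 a b) = trace(b) trace(a b a b) - trace(a b a) = y*z^2 - x*z - y
trace(b a^3 b^2 a) = trace(a) trace(a b^2 a b a) - trace(a b^2 a b) = x^2*y*z^2 - x^3*z - x*y^2*z - y*z^2 + 2*x*z + y
trace(b a^3 b^2 a^-1) = trace(b a^3 b^2) trace(a) - trace(b a^3 b^2 a) = x^3*y^2*z - x^4*y - x^2*y^3 - x^2*y*z^2 + 4*x^2*y + y*z^2 - x*z - y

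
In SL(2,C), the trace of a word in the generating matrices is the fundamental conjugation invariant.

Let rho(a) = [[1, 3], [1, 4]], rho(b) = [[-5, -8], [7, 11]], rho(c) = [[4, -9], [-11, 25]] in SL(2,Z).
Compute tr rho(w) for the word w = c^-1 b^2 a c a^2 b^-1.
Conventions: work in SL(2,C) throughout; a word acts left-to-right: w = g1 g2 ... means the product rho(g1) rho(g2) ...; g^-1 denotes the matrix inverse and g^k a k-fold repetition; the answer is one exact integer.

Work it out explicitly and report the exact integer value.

5498772

rho(c^-1) = [[25, 9], [11, 4]]
... * rho(b) = [[-5, -8], [7, 11]]  ->  [[-62, -101], [-27, -44]]
... * rho(b) = [[-5, -8], [7, 11]]  ->  [[-397, -615], [-173, -268]]
... * rho(a) = [[1, 3], [1, 4]]  ->  [[-1012, -3651], [-441, -1591]]
... * rho(c) = [[4, -9], [-11, 25]]  ->  [[36113, -82167], [15737, -35806]]
... * rho(a) = [[1, 3], [1, 4]]  ->  [[-46054, -220329], [-20069, -96013]]
... * rho(a) = [[1, 3], [1, 4]]  ->  [[-266383, -1019478], [-116082, -444259]]
... * rho(b^-1) = [[11, 8], [-7, -5]]  ->  [[4206133, 2966326], [1832911, 1292639]]
tr = 4206133 + 1292639 = 5498772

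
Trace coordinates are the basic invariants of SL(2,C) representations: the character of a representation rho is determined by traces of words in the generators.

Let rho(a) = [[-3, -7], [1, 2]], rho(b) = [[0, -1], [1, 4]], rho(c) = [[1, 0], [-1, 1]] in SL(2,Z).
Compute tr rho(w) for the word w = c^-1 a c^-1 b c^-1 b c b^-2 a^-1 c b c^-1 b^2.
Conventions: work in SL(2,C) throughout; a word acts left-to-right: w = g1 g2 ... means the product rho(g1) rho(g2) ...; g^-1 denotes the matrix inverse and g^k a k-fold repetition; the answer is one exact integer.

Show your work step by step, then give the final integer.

rho(c^-1) = [[1, 0], [1, 1]]
... * rho(a) = [[-3, -7], [1, 2]]  ->  [[-3, -7], [-2, -5]]
... * rho(c^-1) = [[1, 0], [1, 1]]  ->  [[-10, -7], [-7, -5]]
... * rho(b) = [[0, -1], [1, 4]]  ->  [[-7, -18], [-5, -13]]
... * rho(c^-1) = [[1, 0], [1, 1]]  ->  [[-25, -18], [-18, -13]]
... * rho(b) = [[0, -1], [1, 4]]  ->  [[-18, -47], [-13, -34]]
... * rho(c) = [[1, 0], [-1, 1]]  ->  [[29, -47], [21, -34]]
... * rho(b^-1) = [[4, 1], [-1, 0]]  ->  [[163, 29], [118, 21]]
... * rho(b^-1) = [[4, 1], [-1, 0]]  ->  [[623, 163], [451, 118]]
... * rho(a^-1) = [[2, 7], [-1, -3]]  ->  [[1083, 3872], [784, 2803]]
... * rho(c) = [[1, 0], [-1, 1]]  ->  [[-2789, 3872], [-2019, 2803]]
... * rho(b) = [[0, -1], [1, 4]]  ->  [[3872, 18277], [2803, 13231]]
... * rho(c^-1) = [[1, 0], [1, 1]]  ->  [[22149, 18277], [16034, 13231]]
... * rho(b) = [[0, -1], [1, 4]]  ->  [[18277, 50959], [13231, 36890]]
... * rho(b) = [[0, -1], [1, 4]]  ->  [[50959, 185559], [36890, 134329]]
tr = 50959 + 134329 = 185288

185288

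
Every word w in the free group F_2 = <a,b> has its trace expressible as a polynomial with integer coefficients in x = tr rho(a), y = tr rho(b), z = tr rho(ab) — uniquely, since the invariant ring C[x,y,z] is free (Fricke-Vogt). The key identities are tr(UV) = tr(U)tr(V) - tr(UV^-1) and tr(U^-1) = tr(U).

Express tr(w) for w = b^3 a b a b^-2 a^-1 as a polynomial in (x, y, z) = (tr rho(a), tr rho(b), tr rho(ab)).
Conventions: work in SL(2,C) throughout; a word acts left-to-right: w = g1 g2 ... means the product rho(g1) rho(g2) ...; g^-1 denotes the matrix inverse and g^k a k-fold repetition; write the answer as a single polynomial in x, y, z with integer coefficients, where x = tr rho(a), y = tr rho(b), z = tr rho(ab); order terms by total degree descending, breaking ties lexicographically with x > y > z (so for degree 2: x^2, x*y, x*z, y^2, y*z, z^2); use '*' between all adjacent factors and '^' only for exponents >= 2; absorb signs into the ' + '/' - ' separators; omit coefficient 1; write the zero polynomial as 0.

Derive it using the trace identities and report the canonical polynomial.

tr(b a b a) = tr(a b) * tr(a b) - tr(1)   [split at a repeated a] = z^2 - 2
tr(a b a) = tr(a) * tr(b a) - tr(b)   [square of a] = x*z - y
tr(b^2 a b a) = tr(b) * tr(a b a b) - tr(a b a)   [square of b] = y*z^2 - x*z - y
tr(a b^2) = tr(b) * tr(a b) - tr(a)   [square of b] = y*z - x
tr(b^2 a b) = tr(b) * tr(a b^2) - tr(a b)   [square of b] = y^2*z - x*y - z
tr(b a b a^2 b) = tr(a) * tr(b^2 a b a) - tr(b^2 a b)   [square of a] = x*y*z^2 - x^2*z - y^2*z + z
tr(b a b a^2) = tr(a) * tr(b a b a) - tr(b a b)   [square of a] = x*z^2 - y*z - x
tr(a b^3 a b a) = tr(b) * tr(b a b a^2 b) - tr(b a b a^2)   [square of b] = x*y^2*z^2 - x^2*y*z - y^3*z - x*z^2 + 2*y*z + x
tr(a b a b a b) = tr(a b) * tr(a b a b) - tr(a^-1 b^-1)   [split at a repeated a] = z^3 - 3*z
tr(a b a b a b^2) = tr(b) * tr(a b a b a b) - tr(a b a b a)   [square of b] = y*z^3 - x*z^2 - 2*y*z + x
tr(a b^3 a b a b) = tr(b) * tr(a b a b a b^2) - tr(a b a b a b)   [square of b] = y^2*z^3 - x*y*z^2 - 2*y^2*z - z^3 + x*y + 3*z
tr(a b^3 a b a b^-1) = tr(a b^3 a b a) * tr(b) - tr(a b^3 a b a b)   [inverse elimination on b] = x*y^3*z^2 - x^2*y^2*z - y^4*z - y^2*z^3 + 4*y^2*z + z^3 - 3*z
tr(b^3 a b a b^-2 a) = tr(a b^3 a b a b^-1) * tr(b) - tr(a b^3 a b a)   [inverse elimination on b] = x*y^4*z^2 - x^2*y^3*z - y^5*z - y^3*z^3 - x*y^2*z^2 + x^2*y*z + 5*y^3*z + y*z^3 + x*z^2 - 5*y*z - x
tr(b^3 a b a b^-2 a^-1) = tr(b^3 a b a b^-2) * tr(a) - tr(b^3 a b a b^-2 a)   [inverse elimination on a] = -x*y^4*z^2 + x^2*y^3*z + y^5*z + y^3*z^3 + x*y^2*z^2 - x^2*y*z - 5*y^3*z - y*z^3 + 5*y*z - x

-x*y^4*z^2 + x^2*y^3*z + y^5*z + y^3*z^3 + x*y^2*z^2 - x^2*y*z - 5*y^3*z - y*z^3 + 5*y*z - x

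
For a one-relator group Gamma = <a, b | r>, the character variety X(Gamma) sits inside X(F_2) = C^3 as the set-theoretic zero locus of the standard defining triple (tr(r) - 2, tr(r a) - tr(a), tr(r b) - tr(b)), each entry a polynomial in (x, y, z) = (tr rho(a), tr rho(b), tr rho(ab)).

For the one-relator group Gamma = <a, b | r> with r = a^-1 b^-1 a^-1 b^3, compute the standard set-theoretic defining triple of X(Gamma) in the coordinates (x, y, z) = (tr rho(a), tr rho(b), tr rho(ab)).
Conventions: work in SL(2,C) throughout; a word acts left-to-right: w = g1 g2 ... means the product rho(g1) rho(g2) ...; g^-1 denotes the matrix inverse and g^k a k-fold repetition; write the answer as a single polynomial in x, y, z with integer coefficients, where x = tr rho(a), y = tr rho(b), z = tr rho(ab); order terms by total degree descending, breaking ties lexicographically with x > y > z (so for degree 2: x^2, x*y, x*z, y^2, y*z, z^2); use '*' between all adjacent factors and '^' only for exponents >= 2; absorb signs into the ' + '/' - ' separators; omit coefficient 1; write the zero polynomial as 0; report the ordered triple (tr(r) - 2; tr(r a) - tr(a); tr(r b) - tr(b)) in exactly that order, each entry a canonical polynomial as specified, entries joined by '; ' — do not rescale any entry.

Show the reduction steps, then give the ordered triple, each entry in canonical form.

tr(b^2) = tr(b) tr(b) - tr(1)  (reduce the b square) = y^2 - 2
tr(b^2 a) = tr(b) tr(a b) - tr(a)  (reduce the b square) = y*z - x
tr(b^2 a^-1) = tr(b^2) tr(a) - tr(b^2 a)  (eliminate a^-1) = x*y^2 - y*z - x
tr(b^3) = tr(b) tr(b^2) - tr(b)  (reduce the b square) = y^3 - 3*y
tr(b a b^2) = tr(b) tr(b a b) - tr(b a)  (reduce the b square) = y^2*z - x*y - z
tr(b a b^3) = tr(b) tr(b a b^2) - tr(b a b)  (reduce the b square) = y^3*z - x*y^2 - 2*y*z + x
tr(a b a b) = tr(b a) tr(b a) - tr(1)  (split on b) = z^2 - 2
tr(a b a) = tr(a) tr(b a) - tr(b)  (reduce the a square) = x*z - y
tr(b a b a b) = tr(b) tr(a b a b) - tr(a b a)  (reduce the b square) = y*z^2 - x*z - y
tr(b a b^3 a) = tr(b) tr(b a b a b) - tr(b a b a)  (reduce the b square) = y^2*z^2 - x*y*z - y^2 - z^2 + 2
tr(a b^3 a^-1 b) = tr(b a b^3) tr(a) - tr(b a b^3 a)  (eliminate a^-1) = x*y^3*z - x^2*y^2 - y^2*z^2 - x*y*z + x^2 + y^2 + z^2 - 2
tr(b^3 a^-1 b^-1 a) = tr(a b^3 a^-1) tr(b) - tr(a b^3 a^-1 b)  (eliminate b^-1) = -x*y^3*z + x^2*y^2 + y^4 + y^2*z^2 + x*y*z - x^2 - 4*y^2 - z^2 + 2
tr(a^-1 b^-1 a^-1 b^3) = tr(b^3 a^-1 b^-1) tr(a) - tr(b^3 a^-1 b^-1 a)  (eliminate a^-1) = x*y^3*z - y^4 - y^2*z^2 - 2*x*y*z + 4*y^2 + z^2 - 2
tr(a^-1 b^3) = tr(b^3) tr(a) - tr(b^3 a)  (eliminate a^-1) = x*y^3 - y^2*z - 2*x*y + z
tr(a^2) = tr(a) tr(a) - tr(1)  (reduce the a square) = x^2 - 2
tr(b a^2 b) = tr(b) tr(a^2 b) - tr(a^2)  (reduce the b square) = x*y*z - x^2 - y^2 + 2
tr(b a^2 b^2) = tr(b) tr(b a^2 b) - tr(b a^2)  (reduce the b square) = x*y^2*z - x^2*y - y^3 - x*z + 3*y
tr(a b^4 a) = tr(b) tr(b a^2 b^2) - tr(b a^2 b)  (reduce the b square) = x*y^3*z - x^2*y^2 - y^4 - 2*x*y*z + x^2 + 4*y^2 - 2
tr(a b^4 a b) = tr(b) tr(b^2 a b a b) - tr(b^2 a b a)  (reduce the b square) = y^3*z^2 - x*y^2*z - y^3 - 2*y*z^2 + x*z + 3*y
tr(b^4 a b^-1 a) = tr(a b^4 a) tr(b) - tr(a b^4 a b)  (eliminate b^-1) = x*y^4*z - x^2*y^3 - y^5 - y^3*z^2 - x*y^2*z + x^2*y + 5*y^3 + 2*y*z^2 - x*z - 5*y
tr(b^-1 a^-1 b^4 a) = tr(b^4 a b^-1) tr(a) - tr(b^4 a b^-1 a)  (eliminate a^-1) = -x*y^4*z + x^2*y^3 + y^5 + y^3*z^2 + 2*x*y^2*z - 2*x^2*y - 5*y^3 - 2*y*z^2 + 5*y
tr(a^-1 b^-1 a^-1 b^4) = tr(b^-1 a^-1 b^4) tr(a) - tr(b^-1 a^-1 b^4 a)  (eliminate a^-1) = x*y^4*z - y^5 - y^3*z^2 - 3*x*y^2*z + 5*y^3 + 2*y*z^2 + x*z - 5*y
assemble the triple (tr(r) - 2; tr(r a) - x; tr(r b) - y)

x*y^3*z - y^4 - y^2*z^2 - 2*x*y*z + 4*y^2 + z^2 - 4; x*y^2 - y*z - 2*x; x*y^4*z - y^5 - y^3*z^2 - 3*x*y^2*z + 5*y^3 + 2*y*z^2 + x*z - 6*y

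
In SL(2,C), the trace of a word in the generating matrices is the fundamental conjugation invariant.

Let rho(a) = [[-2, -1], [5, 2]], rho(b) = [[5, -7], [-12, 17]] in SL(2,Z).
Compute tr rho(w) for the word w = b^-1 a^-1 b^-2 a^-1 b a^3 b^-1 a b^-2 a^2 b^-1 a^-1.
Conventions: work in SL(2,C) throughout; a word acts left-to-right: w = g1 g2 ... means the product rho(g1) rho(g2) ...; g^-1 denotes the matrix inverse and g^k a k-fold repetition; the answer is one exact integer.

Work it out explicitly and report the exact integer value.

-10582

rho(b^-1) = [[17, 7], [12, 5]]
... * rho(a^-1) = [[2, 1], [-5, -2]]  ->  [[-1, 3], [-1, 2]]
... * rho(b^-1) = [[17, 7], [12, 5]]  ->  [[19, 8], [7, 3]]
... * rho(b^-1) = [[17, 7], [12, 5]]  ->  [[419, 173], [155, 64]]
... * rho(a^-1) = [[2, 1], [-5, -2]]  ->  [[-27, 73], [-10, 27]]
... * rho(b) = [[5, -7], [-12, 17]]  ->  [[-1011, 1430], [-374, 529]]
... * rho(a) = [[-2, -1], [5, 2]]  ->  [[9172, 3871], [3393, 1432]]
... * rho(a) = [[-2, -1], [5, 2]]  ->  [[1011, -1430], [374, -529]]
... * rho(a) = [[-2, -1], [5, 2]]  ->  [[-9172, -3871], [-3393, -1432]]
... * rho(b^-1) = [[17, 7], [12, 5]]  ->  [[-202376, -83559], [-74865, -30911]]
... * rho(a) = [[-2, -1], [5, 2]]  ->  [[-13043, 35258], [-4825, 13043]]
... * rho(b^-1) = [[17, 7], [12, 5]]  ->  [[201365, 84989], [74491, 31440]]
... * rho(b^-1) = [[17, 7], [12, 5]]  ->  [[4443073, 1834500], [1643627, 678637]]
... * rho(a) = [[-2, -1], [5, 2]]  ->  [[286354, -774073], [105931, -286353]]
... * rho(a) = [[-2, -1], [5, 2]]  ->  [[-4443073, -1834500], [-1643627, -678637]]
... * rho(b^-1) = [[17, 7], [12, 5]]  ->  [[-97546241, -40274011], [-36085303, -14898574]]
... * rho(a^-1) = [[2, 1], [-5, -2]]  ->  [[6277573, -16998219], [2322264, -6288155]]
tr = 6277573 + -6288155 = -10582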